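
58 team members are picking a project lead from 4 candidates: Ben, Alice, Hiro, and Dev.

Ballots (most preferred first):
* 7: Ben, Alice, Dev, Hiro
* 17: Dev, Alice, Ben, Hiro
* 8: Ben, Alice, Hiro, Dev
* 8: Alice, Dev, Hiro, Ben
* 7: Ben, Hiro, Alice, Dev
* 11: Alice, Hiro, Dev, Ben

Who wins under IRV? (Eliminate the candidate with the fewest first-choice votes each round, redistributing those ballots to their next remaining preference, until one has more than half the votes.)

Round 1: Ben 22, Alice 19, Hiro 0, Dev 17. Hiro eliminated.
Round 2: Ben 22, Alice 19, Dev 17. Dev eliminated.
Round 3: Ben 22, Alice 36. Alice has a majority (≥30).

Alice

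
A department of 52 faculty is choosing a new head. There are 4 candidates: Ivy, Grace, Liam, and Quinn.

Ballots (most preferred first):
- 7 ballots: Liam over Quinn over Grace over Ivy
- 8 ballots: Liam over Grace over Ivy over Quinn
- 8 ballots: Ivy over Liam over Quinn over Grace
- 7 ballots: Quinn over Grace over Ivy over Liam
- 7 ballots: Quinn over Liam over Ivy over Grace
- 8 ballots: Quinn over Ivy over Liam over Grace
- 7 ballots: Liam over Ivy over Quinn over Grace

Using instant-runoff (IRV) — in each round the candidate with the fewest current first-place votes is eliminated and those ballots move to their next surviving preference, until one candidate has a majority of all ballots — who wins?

Round 1: Ivy 8, Grace 0, Liam 22, Quinn 22. Grace eliminated.
Round 2: Ivy 8, Liam 22, Quinn 22. Ivy eliminated.
Round 3: Liam 30, Quinn 22. Liam has a majority (≥27).

Liam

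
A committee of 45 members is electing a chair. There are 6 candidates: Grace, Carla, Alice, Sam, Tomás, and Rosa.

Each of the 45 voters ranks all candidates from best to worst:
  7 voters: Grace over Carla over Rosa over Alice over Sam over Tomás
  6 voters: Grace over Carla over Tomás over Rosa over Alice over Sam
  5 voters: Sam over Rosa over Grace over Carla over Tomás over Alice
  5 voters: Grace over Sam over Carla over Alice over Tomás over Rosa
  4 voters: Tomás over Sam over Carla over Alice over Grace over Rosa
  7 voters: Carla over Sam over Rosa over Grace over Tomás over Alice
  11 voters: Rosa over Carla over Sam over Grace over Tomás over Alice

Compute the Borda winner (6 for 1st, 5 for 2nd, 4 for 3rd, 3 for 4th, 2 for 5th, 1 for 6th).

Grace: 7×6 + 6×6 + 5×4 + 5×6 + 4×2 + 7×3 + 11×3 = 190
Carla: 7×5 + 6×5 + 5×3 + 5×4 + 4×4 + 7×6 + 11×5 = 213
Alice: 7×3 + 6×2 + 5×1 + 5×3 + 4×3 + 7×1 + 11×1 = 83
Sam: 7×2 + 6×1 + 5×6 + 5×5 + 4×5 + 7×5 + 11×4 = 174
Tomás: 7×1 + 6×4 + 5×2 + 5×2 + 4×6 + 7×2 + 11×2 = 111
Rosa: 7×4 + 6×3 + 5×5 + 5×1 + 4×1 + 7×4 + 11×6 = 174

Carla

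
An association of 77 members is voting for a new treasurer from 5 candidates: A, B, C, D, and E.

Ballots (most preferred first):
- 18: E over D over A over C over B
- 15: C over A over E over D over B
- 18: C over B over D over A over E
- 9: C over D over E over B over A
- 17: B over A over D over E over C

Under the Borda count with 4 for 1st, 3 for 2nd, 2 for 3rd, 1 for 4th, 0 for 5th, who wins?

C

A: 18×2 + 15×3 + 18×1 + 9×0 + 17×3 = 150
B: 18×0 + 15×0 + 18×3 + 9×1 + 17×4 = 131
C: 18×1 + 15×4 + 18×4 + 9×4 + 17×0 = 186
D: 18×3 + 15×1 + 18×2 + 9×3 + 17×2 = 166
E: 18×4 + 15×2 + 18×0 + 9×2 + 17×1 = 137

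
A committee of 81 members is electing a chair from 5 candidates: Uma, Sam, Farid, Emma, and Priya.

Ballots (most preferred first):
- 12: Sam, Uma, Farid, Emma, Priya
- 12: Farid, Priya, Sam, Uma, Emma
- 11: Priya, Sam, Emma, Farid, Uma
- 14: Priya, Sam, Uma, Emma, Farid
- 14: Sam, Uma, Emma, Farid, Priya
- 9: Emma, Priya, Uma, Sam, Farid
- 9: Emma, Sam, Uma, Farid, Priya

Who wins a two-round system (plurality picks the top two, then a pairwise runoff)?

Round 1 first-place votes: Uma 0, Sam 26, Farid 12, Emma 18, Priya 25. Sam and Priya advance.
Runoff: Sam is ranked above Priya on 35 ballots, Priya above Sam on 46.

Priya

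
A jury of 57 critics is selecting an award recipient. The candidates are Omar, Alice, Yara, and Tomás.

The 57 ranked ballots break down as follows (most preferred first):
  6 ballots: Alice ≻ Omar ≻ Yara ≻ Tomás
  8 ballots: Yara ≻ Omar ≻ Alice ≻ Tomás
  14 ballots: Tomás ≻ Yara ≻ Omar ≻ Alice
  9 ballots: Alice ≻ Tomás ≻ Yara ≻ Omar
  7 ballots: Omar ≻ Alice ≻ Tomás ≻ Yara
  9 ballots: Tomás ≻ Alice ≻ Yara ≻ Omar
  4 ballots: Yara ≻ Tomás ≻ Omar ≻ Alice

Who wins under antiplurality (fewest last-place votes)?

Last-place votes: Omar 18, Alice 18, Yara 7, Tomás 14.

Yara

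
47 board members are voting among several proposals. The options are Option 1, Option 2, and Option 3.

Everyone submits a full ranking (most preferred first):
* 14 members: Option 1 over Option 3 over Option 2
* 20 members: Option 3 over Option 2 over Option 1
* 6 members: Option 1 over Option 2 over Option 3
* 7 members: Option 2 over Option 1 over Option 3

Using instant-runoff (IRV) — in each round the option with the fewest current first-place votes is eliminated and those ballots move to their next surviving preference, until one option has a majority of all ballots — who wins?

Option 1

Round 1: Option 1 20, Option 2 7, Option 3 20. Option 2 eliminated.
Round 2: Option 1 27, Option 3 20. Option 1 has a majority (≥24).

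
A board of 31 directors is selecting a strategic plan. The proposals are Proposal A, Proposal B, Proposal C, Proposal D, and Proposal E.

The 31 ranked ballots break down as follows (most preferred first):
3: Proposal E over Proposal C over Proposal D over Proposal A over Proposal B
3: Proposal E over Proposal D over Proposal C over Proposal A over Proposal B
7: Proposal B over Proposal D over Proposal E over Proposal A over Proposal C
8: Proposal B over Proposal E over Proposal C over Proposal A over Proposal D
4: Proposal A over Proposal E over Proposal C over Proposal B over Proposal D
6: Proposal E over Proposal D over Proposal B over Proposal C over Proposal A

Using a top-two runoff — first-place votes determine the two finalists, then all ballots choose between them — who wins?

Round 1 first-place votes: Proposal A 4, Proposal B 15, Proposal C 0, Proposal D 0, Proposal E 12. Proposal B and Proposal E advance.
Runoff: Proposal B is ranked above Proposal E on 15 ballots, Proposal E above Proposal B on 16.

Proposal E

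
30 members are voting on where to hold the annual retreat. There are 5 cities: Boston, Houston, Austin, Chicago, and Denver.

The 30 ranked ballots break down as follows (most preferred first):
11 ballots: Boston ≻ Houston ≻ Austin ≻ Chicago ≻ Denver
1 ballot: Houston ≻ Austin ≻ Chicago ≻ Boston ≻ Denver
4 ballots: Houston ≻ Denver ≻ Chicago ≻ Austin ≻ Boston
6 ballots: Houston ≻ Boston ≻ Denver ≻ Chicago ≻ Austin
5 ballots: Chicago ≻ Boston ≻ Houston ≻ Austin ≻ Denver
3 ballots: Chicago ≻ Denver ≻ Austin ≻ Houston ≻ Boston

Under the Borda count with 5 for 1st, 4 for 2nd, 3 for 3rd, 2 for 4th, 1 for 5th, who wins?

Houston

Boston: 11×5 + 1×2 + 4×1 + 6×4 + 5×4 + 3×1 = 108
Houston: 11×4 + 1×5 + 4×5 + 6×5 + 5×3 + 3×2 = 120
Austin: 11×3 + 1×4 + 4×2 + 6×1 + 5×2 + 3×3 = 70
Chicago: 11×2 + 1×3 + 4×3 + 6×2 + 5×5 + 3×5 = 89
Denver: 11×1 + 1×1 + 4×4 + 6×3 + 5×1 + 3×4 = 63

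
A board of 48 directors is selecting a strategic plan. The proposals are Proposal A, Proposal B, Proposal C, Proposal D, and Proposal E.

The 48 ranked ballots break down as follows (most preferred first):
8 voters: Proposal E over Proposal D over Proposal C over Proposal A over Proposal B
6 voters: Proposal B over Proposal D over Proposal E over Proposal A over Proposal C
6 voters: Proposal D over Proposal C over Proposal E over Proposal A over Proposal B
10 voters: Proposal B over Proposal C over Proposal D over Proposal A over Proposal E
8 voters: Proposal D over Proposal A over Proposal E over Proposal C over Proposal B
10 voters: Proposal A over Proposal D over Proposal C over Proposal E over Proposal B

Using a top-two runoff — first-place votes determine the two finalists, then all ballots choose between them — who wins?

Round 1 first-place votes: Proposal A 10, Proposal B 16, Proposal C 0, Proposal D 14, Proposal E 8. Proposal B and Proposal D advance.
Runoff: Proposal B is ranked above Proposal D on 16 ballots, Proposal D above Proposal B on 32.

Proposal D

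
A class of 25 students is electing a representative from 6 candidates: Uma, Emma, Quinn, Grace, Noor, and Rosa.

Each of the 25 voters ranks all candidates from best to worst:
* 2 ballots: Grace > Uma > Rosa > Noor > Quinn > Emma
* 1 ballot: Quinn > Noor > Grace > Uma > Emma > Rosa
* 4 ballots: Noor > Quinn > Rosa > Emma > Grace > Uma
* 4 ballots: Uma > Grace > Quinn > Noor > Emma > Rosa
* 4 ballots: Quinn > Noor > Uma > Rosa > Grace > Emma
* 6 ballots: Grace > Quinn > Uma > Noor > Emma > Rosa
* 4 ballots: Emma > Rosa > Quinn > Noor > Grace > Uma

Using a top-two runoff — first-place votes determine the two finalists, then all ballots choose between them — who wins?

Round 1 first-place votes: Uma 4, Emma 4, Quinn 5, Grace 8, Noor 4, Rosa 0. Grace and Quinn advance.
Runoff: Grace is ranked above Quinn on 12 ballots, Quinn above Grace on 13.

Quinn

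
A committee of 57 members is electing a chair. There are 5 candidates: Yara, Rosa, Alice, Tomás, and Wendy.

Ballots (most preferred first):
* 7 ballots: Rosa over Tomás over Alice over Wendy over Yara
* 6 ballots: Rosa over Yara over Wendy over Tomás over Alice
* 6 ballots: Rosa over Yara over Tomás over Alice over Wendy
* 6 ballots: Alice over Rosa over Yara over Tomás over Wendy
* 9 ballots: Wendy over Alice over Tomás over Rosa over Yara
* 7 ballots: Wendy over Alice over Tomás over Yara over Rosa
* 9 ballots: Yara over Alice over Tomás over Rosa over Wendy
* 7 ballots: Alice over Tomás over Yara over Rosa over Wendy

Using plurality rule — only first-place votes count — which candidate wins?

First-place votes: Yara 9, Rosa 19, Alice 13, Tomás 0, Wendy 16.

Rosa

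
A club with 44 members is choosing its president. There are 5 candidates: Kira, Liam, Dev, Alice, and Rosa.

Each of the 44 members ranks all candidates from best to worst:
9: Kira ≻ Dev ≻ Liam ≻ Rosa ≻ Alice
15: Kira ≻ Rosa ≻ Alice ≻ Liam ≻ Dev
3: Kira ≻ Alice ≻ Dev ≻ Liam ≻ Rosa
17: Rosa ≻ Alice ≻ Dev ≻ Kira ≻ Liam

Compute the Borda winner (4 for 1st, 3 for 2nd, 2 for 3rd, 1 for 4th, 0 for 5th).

Kira: 9×4 + 15×4 + 3×4 + 17×1 = 125
Liam: 9×2 + 15×1 + 3×1 + 17×0 = 36
Dev: 9×3 + 15×0 + 3×2 + 17×2 = 67
Alice: 9×0 + 15×2 + 3×3 + 17×3 = 90
Rosa: 9×1 + 15×3 + 3×0 + 17×4 = 122

Kira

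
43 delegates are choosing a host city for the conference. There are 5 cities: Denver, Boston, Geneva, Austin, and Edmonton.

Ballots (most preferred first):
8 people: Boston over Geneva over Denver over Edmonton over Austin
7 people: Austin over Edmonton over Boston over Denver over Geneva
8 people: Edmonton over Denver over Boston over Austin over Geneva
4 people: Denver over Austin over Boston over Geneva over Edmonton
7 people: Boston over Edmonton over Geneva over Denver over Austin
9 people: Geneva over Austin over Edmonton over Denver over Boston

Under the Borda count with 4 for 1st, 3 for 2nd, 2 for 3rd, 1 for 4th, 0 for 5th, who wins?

Denver: 8×2 + 7×1 + 8×3 + 4×4 + 7×1 + 9×1 = 79
Boston: 8×4 + 7×2 + 8×2 + 4×2 + 7×4 + 9×0 = 98
Geneva: 8×3 + 7×0 + 8×0 + 4×1 + 7×2 + 9×4 = 78
Austin: 8×0 + 7×4 + 8×1 + 4×3 + 7×0 + 9×3 = 75
Edmonton: 8×1 + 7×3 + 8×4 + 4×0 + 7×3 + 9×2 = 100

Edmonton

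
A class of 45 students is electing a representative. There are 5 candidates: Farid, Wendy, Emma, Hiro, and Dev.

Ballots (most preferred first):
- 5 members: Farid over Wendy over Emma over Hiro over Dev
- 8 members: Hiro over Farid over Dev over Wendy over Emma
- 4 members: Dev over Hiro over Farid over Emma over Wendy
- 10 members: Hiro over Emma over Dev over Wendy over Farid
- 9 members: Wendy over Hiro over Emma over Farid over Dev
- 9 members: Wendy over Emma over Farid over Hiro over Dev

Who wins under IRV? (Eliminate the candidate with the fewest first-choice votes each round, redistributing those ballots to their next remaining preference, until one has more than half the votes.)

Round 1: Farid 5, Wendy 18, Emma 0, Hiro 18, Dev 4. Emma eliminated.
Round 2: Farid 5, Wendy 18, Hiro 18, Dev 4. Dev eliminated.
Round 3: Farid 5, Wendy 18, Hiro 22. Farid eliminated.
Round 4: Wendy 23, Hiro 22. Wendy has a majority (≥23).

Wendy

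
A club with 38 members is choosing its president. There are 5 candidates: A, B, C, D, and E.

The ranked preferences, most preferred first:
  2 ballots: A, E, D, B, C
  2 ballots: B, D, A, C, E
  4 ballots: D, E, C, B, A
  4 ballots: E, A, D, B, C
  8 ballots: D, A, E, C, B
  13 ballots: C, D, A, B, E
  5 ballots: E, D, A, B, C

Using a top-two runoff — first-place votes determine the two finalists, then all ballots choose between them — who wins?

D

Round 1 first-place votes: A 2, B 2, C 13, D 12, E 9. C and D advance.
Runoff: C is ranked above D on 13 ballots, D above C on 25.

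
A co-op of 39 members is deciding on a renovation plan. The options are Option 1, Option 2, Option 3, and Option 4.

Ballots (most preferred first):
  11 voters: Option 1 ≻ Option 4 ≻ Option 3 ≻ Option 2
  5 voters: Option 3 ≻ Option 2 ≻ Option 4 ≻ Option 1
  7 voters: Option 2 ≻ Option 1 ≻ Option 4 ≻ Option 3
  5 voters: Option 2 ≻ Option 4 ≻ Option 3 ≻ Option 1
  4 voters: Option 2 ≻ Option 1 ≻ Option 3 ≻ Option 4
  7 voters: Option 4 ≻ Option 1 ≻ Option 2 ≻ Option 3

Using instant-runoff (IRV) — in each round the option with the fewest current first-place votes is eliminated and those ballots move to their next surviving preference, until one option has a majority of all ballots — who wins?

Option 2

Round 1: Option 1 11, Option 2 16, Option 3 5, Option 4 7. Option 3 eliminated.
Round 2: Option 1 11, Option 2 21, Option 4 7. Option 2 has a majority (≥20).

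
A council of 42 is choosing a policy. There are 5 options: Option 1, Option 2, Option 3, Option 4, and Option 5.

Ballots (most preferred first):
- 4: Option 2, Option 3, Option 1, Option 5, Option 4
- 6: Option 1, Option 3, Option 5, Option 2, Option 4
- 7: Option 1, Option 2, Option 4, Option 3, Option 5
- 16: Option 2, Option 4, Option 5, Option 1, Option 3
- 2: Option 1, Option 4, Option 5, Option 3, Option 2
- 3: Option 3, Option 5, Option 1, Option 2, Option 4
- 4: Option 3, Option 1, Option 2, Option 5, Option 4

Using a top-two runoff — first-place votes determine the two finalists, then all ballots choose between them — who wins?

Option 1

Round 1 first-place votes: Option 1 15, Option 2 20, Option 3 7, Option 4 0, Option 5 0. Option 2 and Option 1 advance.
Runoff: Option 2 is ranked above Option 1 on 20 ballots, Option 1 above Option 2 on 22.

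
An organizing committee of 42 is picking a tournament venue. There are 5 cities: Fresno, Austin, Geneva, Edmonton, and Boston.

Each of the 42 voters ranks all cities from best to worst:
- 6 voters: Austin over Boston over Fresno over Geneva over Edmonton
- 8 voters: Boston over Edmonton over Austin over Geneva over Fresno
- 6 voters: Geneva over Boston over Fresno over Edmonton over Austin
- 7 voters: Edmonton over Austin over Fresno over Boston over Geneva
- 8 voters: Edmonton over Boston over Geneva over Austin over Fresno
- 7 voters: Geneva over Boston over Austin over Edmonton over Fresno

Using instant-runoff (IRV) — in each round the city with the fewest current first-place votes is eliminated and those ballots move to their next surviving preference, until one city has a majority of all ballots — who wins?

Round 1: Fresno 0, Austin 6, Geneva 13, Edmonton 15, Boston 8. Fresno eliminated.
Round 2: Austin 6, Geneva 13, Edmonton 15, Boston 8. Austin eliminated.
Round 3: Geneva 13, Edmonton 15, Boston 14. Geneva eliminated.
Round 4: Edmonton 15, Boston 27. Boston has a majority (≥22).

Boston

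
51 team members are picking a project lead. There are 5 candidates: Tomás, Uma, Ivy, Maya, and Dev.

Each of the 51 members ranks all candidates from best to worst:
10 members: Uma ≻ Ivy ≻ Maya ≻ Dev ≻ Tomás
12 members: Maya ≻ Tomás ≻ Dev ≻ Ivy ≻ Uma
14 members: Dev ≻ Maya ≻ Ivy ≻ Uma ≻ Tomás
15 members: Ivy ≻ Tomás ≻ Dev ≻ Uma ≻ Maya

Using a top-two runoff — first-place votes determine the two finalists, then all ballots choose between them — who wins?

Dev

Round 1 first-place votes: Tomás 0, Uma 10, Ivy 15, Maya 12, Dev 14. Ivy and Dev advance.
Runoff: Ivy is ranked above Dev on 25 ballots, Dev above Ivy on 26.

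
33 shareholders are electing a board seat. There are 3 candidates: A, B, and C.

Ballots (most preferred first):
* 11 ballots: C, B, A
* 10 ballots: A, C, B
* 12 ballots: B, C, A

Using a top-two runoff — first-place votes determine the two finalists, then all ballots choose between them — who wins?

Round 1 first-place votes: A 10, B 12, C 11. B and C advance.
Runoff: B is ranked above C on 12 ballots, C above B on 21.

C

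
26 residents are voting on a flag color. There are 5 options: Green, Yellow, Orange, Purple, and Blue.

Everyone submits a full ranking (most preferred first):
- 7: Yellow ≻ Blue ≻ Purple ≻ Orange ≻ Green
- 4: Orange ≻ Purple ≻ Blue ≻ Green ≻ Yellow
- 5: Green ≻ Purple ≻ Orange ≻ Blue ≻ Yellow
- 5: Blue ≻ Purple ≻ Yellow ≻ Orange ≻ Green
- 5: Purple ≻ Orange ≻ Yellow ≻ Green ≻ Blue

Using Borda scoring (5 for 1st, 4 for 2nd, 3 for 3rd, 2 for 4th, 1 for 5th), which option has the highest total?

Purple

Green: 7×1 + 4×2 + 5×5 + 5×1 + 5×2 = 55
Yellow: 7×5 + 4×1 + 5×1 + 5×3 + 5×3 = 74
Orange: 7×2 + 4×5 + 5×3 + 5×2 + 5×4 = 79
Purple: 7×3 + 4×4 + 5×4 + 5×4 + 5×5 = 102
Blue: 7×4 + 4×3 + 5×2 + 5×5 + 5×1 = 80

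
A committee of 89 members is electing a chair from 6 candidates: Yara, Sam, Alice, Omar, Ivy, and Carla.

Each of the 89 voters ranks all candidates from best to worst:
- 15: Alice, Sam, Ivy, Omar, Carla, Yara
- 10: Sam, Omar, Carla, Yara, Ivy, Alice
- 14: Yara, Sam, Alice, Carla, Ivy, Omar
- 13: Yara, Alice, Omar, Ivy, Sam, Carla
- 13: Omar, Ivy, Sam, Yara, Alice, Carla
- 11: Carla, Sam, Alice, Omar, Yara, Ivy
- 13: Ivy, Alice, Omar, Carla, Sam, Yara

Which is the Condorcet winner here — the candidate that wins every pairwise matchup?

Sam

Sam vs Yara: 62–27
Sam vs Alice: 48–41
Sam vs Omar: 50–39
Sam vs Ivy: 50–39
Sam vs Carla: 65–24
Sam beats every other candidate.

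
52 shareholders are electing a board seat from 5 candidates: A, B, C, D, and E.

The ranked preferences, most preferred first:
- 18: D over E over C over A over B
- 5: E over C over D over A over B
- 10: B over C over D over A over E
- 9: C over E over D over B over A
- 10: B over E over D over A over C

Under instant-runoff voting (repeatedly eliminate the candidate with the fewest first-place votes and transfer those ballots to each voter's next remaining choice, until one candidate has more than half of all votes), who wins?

Round 1: A 0, B 20, C 9, D 18, E 5. A eliminated.
Round 2: B 20, C 9, D 18, E 5. E eliminated.
Round 3: B 20, C 14, D 18. C eliminated.
Round 4: B 20, D 32. D has a majority (≥27).

D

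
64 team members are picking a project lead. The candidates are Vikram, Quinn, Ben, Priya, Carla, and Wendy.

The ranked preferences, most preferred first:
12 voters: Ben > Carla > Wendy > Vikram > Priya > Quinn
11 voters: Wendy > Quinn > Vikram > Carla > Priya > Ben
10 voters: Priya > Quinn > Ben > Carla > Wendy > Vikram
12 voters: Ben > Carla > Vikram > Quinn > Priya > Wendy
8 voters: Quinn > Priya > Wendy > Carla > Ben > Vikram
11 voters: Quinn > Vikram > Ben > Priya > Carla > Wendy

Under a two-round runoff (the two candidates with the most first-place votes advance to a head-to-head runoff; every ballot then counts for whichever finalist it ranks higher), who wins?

Quinn

Round 1 first-place votes: Vikram 0, Quinn 19, Ben 24, Priya 10, Carla 0, Wendy 11. Ben and Quinn advance.
Runoff: Ben is ranked above Quinn on 24 ballots, Quinn above Ben on 40.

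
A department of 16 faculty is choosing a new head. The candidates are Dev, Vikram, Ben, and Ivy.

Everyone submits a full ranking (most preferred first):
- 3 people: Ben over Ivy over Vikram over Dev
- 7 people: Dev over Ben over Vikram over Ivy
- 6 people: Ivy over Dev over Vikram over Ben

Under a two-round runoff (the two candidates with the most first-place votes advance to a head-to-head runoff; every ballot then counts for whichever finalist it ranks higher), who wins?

Round 1 first-place votes: Dev 7, Vikram 0, Ben 3, Ivy 6. Dev and Ivy advance.
Runoff: Dev is ranked above Ivy on 7 ballots, Ivy above Dev on 9.

Ivy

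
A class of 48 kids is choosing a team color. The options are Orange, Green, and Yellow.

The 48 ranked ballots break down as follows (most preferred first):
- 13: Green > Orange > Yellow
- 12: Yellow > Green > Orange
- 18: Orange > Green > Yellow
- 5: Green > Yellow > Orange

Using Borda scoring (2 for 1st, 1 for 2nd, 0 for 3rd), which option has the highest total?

Orange: 13×1 + 12×0 + 18×2 + 5×0 = 49
Green: 13×2 + 12×1 + 18×1 + 5×2 = 66
Yellow: 13×0 + 12×2 + 18×0 + 5×1 = 29

Green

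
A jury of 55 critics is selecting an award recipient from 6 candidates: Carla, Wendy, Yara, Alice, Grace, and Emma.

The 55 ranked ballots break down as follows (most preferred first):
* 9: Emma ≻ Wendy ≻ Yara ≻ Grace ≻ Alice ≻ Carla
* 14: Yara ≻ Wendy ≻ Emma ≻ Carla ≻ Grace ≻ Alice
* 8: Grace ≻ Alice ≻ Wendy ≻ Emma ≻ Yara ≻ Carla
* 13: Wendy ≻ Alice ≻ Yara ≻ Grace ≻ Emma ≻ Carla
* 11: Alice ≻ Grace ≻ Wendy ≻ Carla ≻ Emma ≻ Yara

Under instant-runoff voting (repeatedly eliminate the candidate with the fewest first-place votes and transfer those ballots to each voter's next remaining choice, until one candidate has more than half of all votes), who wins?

Wendy

Round 1: Carla 0, Wendy 13, Yara 14, Alice 11, Grace 8, Emma 9. Carla eliminated.
Round 2: Wendy 13, Yara 14, Alice 11, Grace 8, Emma 9. Grace eliminated.
Round 3: Wendy 13, Yara 14, Alice 19, Emma 9. Emma eliminated.
Round 4: Wendy 22, Yara 14, Alice 19. Yara eliminated.
Round 5: Wendy 36, Alice 19. Wendy has a majority (≥28).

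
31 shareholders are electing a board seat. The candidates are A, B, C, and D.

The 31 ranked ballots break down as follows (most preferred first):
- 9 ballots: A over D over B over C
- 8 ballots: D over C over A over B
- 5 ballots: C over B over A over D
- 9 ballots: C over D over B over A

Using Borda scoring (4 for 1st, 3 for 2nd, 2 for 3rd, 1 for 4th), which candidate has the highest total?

D

A: 9×4 + 8×2 + 5×2 + 9×1 = 71
B: 9×2 + 8×1 + 5×3 + 9×2 = 59
C: 9×1 + 8×3 + 5×4 + 9×4 = 89
D: 9×3 + 8×4 + 5×1 + 9×3 = 91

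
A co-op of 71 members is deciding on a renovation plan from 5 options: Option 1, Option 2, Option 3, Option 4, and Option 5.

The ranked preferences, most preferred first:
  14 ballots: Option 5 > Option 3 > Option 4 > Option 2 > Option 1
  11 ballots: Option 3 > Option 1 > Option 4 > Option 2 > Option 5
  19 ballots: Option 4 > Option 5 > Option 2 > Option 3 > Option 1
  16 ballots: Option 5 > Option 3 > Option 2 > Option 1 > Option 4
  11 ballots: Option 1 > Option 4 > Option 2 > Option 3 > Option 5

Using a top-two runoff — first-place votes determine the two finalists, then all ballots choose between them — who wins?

Option 4

Round 1 first-place votes: Option 1 11, Option 2 0, Option 3 11, Option 4 19, Option 5 30. Option 5 and Option 4 advance.
Runoff: Option 5 is ranked above Option 4 on 30 ballots, Option 4 above Option 5 on 41.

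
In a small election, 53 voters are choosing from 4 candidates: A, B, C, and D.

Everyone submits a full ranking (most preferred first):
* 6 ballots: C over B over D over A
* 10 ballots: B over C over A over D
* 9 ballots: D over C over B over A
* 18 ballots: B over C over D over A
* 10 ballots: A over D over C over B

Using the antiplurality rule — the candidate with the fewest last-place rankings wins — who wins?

C

Last-place votes: A 33, B 10, C 0, D 10.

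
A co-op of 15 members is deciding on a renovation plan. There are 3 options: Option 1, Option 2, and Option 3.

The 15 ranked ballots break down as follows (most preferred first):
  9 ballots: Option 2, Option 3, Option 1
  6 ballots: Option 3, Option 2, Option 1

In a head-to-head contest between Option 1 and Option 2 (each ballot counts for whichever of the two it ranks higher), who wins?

Option 1 is ranked above Option 2 on 0 ballots; Option 2 above Option 1 on 15.

Option 2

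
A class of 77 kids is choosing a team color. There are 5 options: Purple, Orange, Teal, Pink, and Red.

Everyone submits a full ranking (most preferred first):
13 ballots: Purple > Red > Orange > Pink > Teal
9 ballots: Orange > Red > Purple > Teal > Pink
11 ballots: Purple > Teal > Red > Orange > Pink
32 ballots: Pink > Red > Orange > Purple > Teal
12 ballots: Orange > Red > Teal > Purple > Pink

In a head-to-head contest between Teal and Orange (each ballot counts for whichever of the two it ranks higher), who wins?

Orange

Teal is ranked above Orange on 11 ballots; Orange above Teal on 66.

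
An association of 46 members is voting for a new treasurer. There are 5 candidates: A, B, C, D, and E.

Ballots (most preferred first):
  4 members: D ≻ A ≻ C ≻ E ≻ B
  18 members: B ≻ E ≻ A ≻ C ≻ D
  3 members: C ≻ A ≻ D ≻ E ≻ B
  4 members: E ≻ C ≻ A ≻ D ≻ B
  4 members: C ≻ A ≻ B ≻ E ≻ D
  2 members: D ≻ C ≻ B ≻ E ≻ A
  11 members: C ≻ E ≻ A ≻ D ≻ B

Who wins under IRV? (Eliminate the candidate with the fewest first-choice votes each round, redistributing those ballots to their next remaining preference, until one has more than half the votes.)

C

Round 1: A 0, B 18, C 18, D 6, E 4. A eliminated.
Round 2: B 18, C 18, D 6, E 4. E eliminated.
Round 3: B 18, C 22, D 6. D eliminated.
Round 4: B 18, C 28. C has a majority (≥24).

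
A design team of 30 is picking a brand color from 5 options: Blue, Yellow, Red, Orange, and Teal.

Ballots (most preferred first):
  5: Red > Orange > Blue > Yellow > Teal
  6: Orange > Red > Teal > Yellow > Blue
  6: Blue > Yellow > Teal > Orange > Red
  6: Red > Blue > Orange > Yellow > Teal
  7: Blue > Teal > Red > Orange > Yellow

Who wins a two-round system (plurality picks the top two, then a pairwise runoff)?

Red

Round 1 first-place votes: Blue 13, Yellow 0, Red 11, Orange 6, Teal 0. Blue and Red advance.
Runoff: Blue is ranked above Red on 13 ballots, Red above Blue on 17.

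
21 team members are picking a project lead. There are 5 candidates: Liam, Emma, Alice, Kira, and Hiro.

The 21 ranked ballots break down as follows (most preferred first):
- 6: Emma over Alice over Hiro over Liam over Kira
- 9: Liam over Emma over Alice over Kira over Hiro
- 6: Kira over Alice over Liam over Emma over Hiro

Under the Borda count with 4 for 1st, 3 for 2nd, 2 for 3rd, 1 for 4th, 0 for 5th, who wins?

Liam: 6×1 + 9×4 + 6×2 = 54
Emma: 6×4 + 9×3 + 6×1 = 57
Alice: 6×3 + 9×2 + 6×3 = 54
Kira: 6×0 + 9×1 + 6×4 = 33
Hiro: 6×2 + 9×0 + 6×0 = 12

Emma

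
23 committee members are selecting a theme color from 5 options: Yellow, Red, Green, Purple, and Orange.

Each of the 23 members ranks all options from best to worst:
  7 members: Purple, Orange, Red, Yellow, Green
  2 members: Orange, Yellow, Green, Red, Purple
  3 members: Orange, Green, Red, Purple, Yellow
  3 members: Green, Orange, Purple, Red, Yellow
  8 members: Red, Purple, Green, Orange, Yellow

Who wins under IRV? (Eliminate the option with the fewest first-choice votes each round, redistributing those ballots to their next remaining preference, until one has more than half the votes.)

Round 1: Yellow 0, Red 8, Green 3, Purple 7, Orange 5. Yellow eliminated.
Round 2: Red 8, Green 3, Purple 7, Orange 5. Green eliminated.
Round 3: Red 8, Purple 7, Orange 8. Purple eliminated.
Round 4: Red 8, Orange 15. Orange has a majority (≥12).

Orange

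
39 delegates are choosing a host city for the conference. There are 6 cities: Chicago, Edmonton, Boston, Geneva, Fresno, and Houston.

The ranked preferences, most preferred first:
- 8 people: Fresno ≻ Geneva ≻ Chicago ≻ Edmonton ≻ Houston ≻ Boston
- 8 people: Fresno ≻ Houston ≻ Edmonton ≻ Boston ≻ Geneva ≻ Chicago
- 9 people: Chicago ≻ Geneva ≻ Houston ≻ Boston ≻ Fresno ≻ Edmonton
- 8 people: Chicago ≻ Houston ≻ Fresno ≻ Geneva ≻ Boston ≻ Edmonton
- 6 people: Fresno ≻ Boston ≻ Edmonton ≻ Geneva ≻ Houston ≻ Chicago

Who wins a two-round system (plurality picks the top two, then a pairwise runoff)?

Fresno

Round 1 first-place votes: Chicago 17, Edmonton 0, Boston 0, Geneva 0, Fresno 22, Houston 0. Fresno and Chicago advance.
Runoff: Fresno is ranked above Chicago on 22 ballots, Chicago above Fresno on 17.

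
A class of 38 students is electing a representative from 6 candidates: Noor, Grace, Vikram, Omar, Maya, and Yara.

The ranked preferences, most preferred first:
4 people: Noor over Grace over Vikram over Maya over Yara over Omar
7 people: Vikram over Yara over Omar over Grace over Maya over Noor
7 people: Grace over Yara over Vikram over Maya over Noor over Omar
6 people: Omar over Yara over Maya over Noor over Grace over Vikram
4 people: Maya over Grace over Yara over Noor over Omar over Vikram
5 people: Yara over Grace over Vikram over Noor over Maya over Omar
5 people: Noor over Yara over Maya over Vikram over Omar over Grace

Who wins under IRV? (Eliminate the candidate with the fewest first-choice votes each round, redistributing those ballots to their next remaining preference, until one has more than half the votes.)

Round 1: Noor 9, Grace 7, Vikram 7, Omar 6, Maya 4, Yara 5. Maya eliminated.
Round 2: Noor 9, Grace 11, Vikram 7, Omar 6, Yara 5. Yara eliminated.
Round 3: Noor 9, Grace 16, Vikram 7, Omar 6. Omar eliminated.
Round 4: Noor 15, Grace 16, Vikram 7. Vikram eliminated.
Round 5: Noor 15, Grace 23. Grace has a majority (≥20).

Grace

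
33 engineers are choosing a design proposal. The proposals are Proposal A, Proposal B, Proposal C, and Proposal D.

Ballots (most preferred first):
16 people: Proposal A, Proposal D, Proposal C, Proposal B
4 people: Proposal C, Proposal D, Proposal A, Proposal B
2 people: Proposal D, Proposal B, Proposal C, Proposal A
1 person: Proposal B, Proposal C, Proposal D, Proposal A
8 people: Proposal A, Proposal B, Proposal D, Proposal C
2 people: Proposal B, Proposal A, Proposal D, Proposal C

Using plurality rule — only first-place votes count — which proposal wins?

Proposal A

First-place votes: Proposal A 24, Proposal B 3, Proposal C 4, Proposal D 2.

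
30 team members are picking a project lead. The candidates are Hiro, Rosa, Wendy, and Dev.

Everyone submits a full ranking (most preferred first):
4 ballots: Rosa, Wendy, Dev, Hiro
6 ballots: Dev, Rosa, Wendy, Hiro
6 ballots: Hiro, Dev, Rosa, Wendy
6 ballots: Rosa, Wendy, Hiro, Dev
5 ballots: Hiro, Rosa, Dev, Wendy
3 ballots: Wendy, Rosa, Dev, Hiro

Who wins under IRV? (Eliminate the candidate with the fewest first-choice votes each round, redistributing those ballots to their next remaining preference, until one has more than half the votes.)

Rosa

Round 1: Hiro 11, Rosa 10, Wendy 3, Dev 6. Wendy eliminated.
Round 2: Hiro 11, Rosa 13, Dev 6. Dev eliminated.
Round 3: Hiro 11, Rosa 19. Rosa has a majority (≥16).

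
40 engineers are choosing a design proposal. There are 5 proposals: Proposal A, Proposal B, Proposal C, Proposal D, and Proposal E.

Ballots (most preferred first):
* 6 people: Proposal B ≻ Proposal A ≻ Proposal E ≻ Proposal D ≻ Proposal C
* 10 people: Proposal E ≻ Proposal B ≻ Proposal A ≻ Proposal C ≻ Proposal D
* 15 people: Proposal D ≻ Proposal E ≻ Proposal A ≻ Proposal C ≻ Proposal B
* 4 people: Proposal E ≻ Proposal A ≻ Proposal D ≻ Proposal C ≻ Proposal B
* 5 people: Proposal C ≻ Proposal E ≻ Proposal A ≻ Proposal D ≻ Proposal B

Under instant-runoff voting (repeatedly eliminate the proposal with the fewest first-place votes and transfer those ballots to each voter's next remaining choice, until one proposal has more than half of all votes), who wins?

Proposal E

Round 1: Proposal A 0, Proposal B 6, Proposal C 5, Proposal D 15, Proposal E 14. Proposal A eliminated.
Round 2: Proposal B 6, Proposal C 5, Proposal D 15, Proposal E 14. Proposal C eliminated.
Round 3: Proposal B 6, Proposal D 15, Proposal E 19. Proposal B eliminated.
Round 4: Proposal D 15, Proposal E 25. Proposal E has a majority (≥21).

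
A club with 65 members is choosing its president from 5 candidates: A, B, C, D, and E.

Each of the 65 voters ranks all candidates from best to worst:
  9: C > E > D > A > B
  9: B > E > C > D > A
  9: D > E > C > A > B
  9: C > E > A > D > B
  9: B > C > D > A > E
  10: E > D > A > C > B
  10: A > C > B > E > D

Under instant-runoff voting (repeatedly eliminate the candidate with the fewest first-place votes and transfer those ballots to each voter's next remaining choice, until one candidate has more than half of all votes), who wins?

C

Round 1: A 10, B 18, C 18, D 9, E 10. D eliminated.
Round 2: A 10, B 18, C 18, E 19. A eliminated.
Round 3: B 18, C 28, E 19. B eliminated.
Round 4: C 37, E 28. C has a majority (≥33).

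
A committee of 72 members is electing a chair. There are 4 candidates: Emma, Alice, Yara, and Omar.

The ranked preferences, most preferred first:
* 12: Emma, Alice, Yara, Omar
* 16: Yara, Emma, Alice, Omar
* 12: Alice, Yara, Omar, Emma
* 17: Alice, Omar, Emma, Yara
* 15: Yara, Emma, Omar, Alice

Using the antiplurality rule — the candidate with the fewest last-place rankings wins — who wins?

Last-place votes: Emma 12, Alice 15, Yara 17, Omar 28.

Emma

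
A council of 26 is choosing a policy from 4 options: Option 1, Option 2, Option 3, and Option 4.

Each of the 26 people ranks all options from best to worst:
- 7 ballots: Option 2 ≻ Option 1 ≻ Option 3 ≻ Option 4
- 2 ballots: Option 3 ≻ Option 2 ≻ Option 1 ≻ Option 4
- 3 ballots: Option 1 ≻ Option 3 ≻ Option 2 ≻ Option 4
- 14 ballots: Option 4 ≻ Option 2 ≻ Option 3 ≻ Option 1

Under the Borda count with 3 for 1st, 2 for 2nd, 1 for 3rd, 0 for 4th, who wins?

Option 2

Option 1: 7×2 + 2×1 + 3×3 + 14×0 = 25
Option 2: 7×3 + 2×2 + 3×1 + 14×2 = 56
Option 3: 7×1 + 2×3 + 3×2 + 14×1 = 33
Option 4: 7×0 + 2×0 + 3×0 + 14×3 = 42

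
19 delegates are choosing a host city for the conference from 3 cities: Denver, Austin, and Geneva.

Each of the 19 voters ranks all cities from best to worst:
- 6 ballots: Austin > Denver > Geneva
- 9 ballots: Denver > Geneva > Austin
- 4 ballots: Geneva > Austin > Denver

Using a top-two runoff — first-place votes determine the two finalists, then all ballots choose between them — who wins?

Round 1 first-place votes: Denver 9, Austin 6, Geneva 4. Denver and Austin advance.
Runoff: Denver is ranked above Austin on 9 ballots, Austin above Denver on 10.

Austin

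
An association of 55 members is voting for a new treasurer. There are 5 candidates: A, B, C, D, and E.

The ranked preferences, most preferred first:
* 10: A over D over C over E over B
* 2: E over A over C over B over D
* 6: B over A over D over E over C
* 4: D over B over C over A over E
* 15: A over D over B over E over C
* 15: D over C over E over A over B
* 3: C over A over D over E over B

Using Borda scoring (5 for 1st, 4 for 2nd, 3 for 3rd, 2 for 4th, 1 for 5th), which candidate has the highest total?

D

A: 10×5 + 2×4 + 6×4 + 4×2 + 15×5 + 15×2 + 3×4 = 207
B: 10×1 + 2×2 + 6×5 + 4×4 + 15×3 + 15×1 + 3×1 = 123
C: 10×3 + 2×3 + 6×1 + 4×3 + 15×1 + 15×4 + 3×5 = 144
D: 10×4 + 2×1 + 6×3 + 4×5 + 15×4 + 15×5 + 3×3 = 224
E: 10×2 + 2×5 + 6×2 + 4×1 + 15×2 + 15×3 + 3×2 = 127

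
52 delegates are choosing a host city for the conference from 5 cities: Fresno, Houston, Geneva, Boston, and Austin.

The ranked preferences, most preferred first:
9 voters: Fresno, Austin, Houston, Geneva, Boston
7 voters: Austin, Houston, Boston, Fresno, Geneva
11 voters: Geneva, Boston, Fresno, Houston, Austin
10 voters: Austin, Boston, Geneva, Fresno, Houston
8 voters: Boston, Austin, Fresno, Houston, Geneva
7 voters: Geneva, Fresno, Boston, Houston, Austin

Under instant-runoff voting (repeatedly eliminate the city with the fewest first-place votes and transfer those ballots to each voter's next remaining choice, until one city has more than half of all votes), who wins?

Austin

Round 1: Fresno 9, Houston 0, Geneva 18, Boston 8, Austin 17. Houston eliminated.
Round 2: Fresno 9, Geneva 18, Boston 8, Austin 17. Boston eliminated.
Round 3: Fresno 9, Geneva 18, Austin 25. Fresno eliminated.
Round 4: Geneva 18, Austin 34. Austin has a majority (≥27).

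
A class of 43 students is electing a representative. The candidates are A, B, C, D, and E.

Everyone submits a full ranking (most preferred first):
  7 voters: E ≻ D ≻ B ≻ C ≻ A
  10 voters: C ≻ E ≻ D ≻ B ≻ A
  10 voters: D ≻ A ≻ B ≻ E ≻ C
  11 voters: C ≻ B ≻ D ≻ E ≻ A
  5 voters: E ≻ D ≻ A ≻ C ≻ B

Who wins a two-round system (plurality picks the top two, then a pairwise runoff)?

E

Round 1 first-place votes: A 0, B 0, C 21, D 10, E 12. C and E advance.
Runoff: C is ranked above E on 21 ballots, E above C on 22.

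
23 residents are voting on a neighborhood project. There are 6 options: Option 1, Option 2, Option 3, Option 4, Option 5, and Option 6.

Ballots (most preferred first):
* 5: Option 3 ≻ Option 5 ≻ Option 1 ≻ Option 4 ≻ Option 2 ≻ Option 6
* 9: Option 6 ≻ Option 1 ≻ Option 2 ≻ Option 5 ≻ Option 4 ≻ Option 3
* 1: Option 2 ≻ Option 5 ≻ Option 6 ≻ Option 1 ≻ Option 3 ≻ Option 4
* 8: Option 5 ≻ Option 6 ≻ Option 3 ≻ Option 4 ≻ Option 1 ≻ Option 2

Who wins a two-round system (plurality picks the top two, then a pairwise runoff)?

Option 5

Round 1 first-place votes: Option 1 0, Option 2 1, Option 3 5, Option 4 0, Option 5 8, Option 6 9. Option 6 and Option 5 advance.
Runoff: Option 6 is ranked above Option 5 on 9 ballots, Option 5 above Option 6 on 14.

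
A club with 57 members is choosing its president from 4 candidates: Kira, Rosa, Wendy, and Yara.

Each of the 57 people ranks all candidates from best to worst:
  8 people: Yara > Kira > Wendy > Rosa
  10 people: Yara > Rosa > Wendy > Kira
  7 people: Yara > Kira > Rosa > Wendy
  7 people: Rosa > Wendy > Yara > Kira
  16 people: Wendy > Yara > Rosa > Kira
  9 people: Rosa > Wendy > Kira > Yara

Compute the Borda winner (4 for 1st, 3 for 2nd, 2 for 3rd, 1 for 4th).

Yara

Kira: 8×3 + 10×1 + 7×3 + 7×1 + 16×1 + 9×2 = 96
Rosa: 8×1 + 10×3 + 7×2 + 7×4 + 16×2 + 9×4 = 148
Wendy: 8×2 + 10×2 + 7×1 + 7×3 + 16×4 + 9×3 = 155
Yara: 8×4 + 10×4 + 7×4 + 7×2 + 16×3 + 9×1 = 171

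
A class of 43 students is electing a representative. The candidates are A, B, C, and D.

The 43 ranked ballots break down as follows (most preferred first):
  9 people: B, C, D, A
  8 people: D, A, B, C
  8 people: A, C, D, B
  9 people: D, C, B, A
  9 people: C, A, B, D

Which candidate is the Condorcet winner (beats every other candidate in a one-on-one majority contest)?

C

C vs A: 27–16
C vs B: 26–17
C vs D: 26–17
C beats every other candidate.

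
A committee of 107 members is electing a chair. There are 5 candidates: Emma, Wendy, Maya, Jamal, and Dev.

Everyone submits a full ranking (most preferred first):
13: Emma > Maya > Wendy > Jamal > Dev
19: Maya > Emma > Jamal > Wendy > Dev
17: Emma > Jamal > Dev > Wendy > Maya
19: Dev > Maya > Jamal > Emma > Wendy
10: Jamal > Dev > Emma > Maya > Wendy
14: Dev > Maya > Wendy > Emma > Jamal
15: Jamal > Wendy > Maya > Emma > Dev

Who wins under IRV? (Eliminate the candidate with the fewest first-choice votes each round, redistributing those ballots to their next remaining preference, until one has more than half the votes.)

Round 1: Emma 30, Wendy 0, Maya 19, Jamal 25, Dev 33. Wendy eliminated.
Round 2: Emma 30, Maya 19, Jamal 25, Dev 33. Maya eliminated.
Round 3: Emma 49, Jamal 25, Dev 33. Jamal eliminated.
Round 4: Emma 64, Dev 43. Emma has a majority (≥54).

Emma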